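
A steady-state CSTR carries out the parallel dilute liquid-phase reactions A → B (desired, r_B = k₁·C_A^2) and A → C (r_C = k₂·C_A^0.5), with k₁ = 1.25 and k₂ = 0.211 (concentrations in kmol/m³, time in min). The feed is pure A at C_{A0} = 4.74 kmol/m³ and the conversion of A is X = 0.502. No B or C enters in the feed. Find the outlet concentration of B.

Exit C_A = C_{A0}(1−X) = 4.74×0.498 = 2.361 kmol/m³.
Rates in a CSTR are evaluated at the outlet concentration: r_B = 1.25×2.361^2 = 6.965, r_C = 0.211×2.361^0.5 = 0.3242.
Fraction of consumed A going to B: r_B/(r_B+r_C) = 0.9555.
C_B = 0.9555·C_{A0}·X = 0.9555×4.74×0.502 = 2.27 kmol/m³.

2.27 kmol/m³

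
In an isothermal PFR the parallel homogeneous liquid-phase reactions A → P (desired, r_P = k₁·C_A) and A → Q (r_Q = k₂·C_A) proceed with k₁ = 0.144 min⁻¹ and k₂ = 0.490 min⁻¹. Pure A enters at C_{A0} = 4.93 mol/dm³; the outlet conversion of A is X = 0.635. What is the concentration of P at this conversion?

0.711 mol/dm³

C_A = C_{A0}(1−X) = 1.799 mol/dm³.
Both paths are first order in A, so the instantaneous fraction to P is constant: dC_P/d(−C_A) = k₁/(k₁+k₂) = 0.2271.
C_P = 0.2271·(C_{A0}−C_A) = 0.2271×3.131 = 0.711 mol/dm³.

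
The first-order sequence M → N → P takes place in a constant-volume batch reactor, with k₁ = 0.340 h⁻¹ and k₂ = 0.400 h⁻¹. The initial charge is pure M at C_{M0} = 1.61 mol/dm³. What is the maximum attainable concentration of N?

0.545 mol/dm³

Evaluating C_N at t_opt = ln(k₂/k₁)/(k₂−k₁) gives C_{N,max}/C_{M0} = (k₁/k₂)^[k₂/(k₂−k₁)].
= (0.340/0.400)^(0.400/(0.400−0.340)) = (0.8500)^(6.667) = 0.3384.
C_{N,max} = 0.3384×1.61 = 0.545 mol/dm³.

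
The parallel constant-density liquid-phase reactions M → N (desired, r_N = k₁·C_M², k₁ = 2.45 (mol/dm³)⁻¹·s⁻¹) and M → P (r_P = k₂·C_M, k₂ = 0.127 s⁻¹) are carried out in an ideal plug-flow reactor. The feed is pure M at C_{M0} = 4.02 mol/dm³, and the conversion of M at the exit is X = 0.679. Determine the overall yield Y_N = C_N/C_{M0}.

0.665

C_M = C_{M0}(1−X) = 1.290 mol/dm³.
Along a PFR/batch, dC_P/dC_M = −r_P/(r_N+r_P) = −k₂/(k₂+k₁·C_M).
Integrating from C_{M0} to C_M: C_P = (0.127/2.45)·ln[(0.127+2.45·4.02)/(0.127+2.45·1.29)] = 0.05184·ln(9.976/3.289) = 0.05753 mol/dm³.
Then C_N = (C_{M0}−C_M) − C_P = 2.730 − 0.05753 = 2.672 mol/dm³.
Y_N = C_N/C_{M0} = 2.672/4.02 = 0.665.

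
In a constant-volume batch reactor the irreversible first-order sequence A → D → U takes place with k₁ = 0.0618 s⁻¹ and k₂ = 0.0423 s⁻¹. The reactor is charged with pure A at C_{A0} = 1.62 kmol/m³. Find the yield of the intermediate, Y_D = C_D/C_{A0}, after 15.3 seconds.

0.428

Solving the coupled first-order balances gives C_D(t) = [k₁/(k₂−k₁)]·C_{A0}·(e^(−k₁t) − e^(−k₂t)).
e^(−k₁t) = e^(−0.0618×15.3) = e^(−0.9455) = 0.3885; e^(−k₂t) = e^(−0.6472) = 0.5235.
C_D = 0.0618×1.62/(0.0423−0.0618) × (0.3885−0.5235) = (-5.134)×(-0.1350) = 0.6933 kmol/m³.
Y_D = C_D/C_{A0} = 0.6933/1.62 = 0.428.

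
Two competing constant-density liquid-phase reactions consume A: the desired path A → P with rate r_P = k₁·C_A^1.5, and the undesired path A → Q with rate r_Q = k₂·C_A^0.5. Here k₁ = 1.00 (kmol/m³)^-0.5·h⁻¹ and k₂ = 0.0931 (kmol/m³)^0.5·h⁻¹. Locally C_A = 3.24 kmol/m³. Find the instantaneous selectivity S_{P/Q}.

S_{P/Q} = r_P/r_Q = (k₁·C_A^1.5)/(k₂·C_A^0.5) = (k₁/k₂)·C_A.
= (1.00×3.240^1.5) / (0.0931×3.240^0.5) = 5.832/0.1676 = 34.8.

34.8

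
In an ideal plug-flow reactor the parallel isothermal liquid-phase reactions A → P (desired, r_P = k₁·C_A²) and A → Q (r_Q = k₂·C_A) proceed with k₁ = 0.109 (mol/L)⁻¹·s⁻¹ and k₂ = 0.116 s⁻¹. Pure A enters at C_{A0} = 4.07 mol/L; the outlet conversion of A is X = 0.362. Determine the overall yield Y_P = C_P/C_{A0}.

0.274

C_A = C_{A0}(1−X) = 2.597 mol/L.
Along a PFR/batch, dC_Q/dC_A = −r_Q/(r_P+r_Q) = −k₂/(k₂+k₁·C_A).
Integrating from C_{A0} to C_A: C_Q = (0.116/0.109)·ln[(0.116+0.109·4.07)/(0.116+0.109·2.60)] = 1.064·ln(0.5596/0.3990) = 0.3599 mol/L.
Then C_P = (C_{A0}−C_A) − C_Q = 1.473 − 0.3599 = 1.113 mol/L.
Y_P = C_P/C_{A0} = 1.113/4.07 = 0.274.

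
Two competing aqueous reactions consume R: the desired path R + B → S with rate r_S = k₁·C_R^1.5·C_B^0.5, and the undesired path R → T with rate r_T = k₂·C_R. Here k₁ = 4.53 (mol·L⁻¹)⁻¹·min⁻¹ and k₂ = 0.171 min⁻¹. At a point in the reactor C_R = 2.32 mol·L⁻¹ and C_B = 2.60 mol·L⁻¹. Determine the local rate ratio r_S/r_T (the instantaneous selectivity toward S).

65.1

S_{S/T} = r_S/r_T = (k₁·C_R^1.5·C_B^0.5)/(k₂·C_R) = (k₁/k₂)·C_R^0.5·C_B^0.5.
= (4.53×2.320^1.5×2.600^0.5) / (0.171×2.320) = 25.81/0.3967 = 65.1.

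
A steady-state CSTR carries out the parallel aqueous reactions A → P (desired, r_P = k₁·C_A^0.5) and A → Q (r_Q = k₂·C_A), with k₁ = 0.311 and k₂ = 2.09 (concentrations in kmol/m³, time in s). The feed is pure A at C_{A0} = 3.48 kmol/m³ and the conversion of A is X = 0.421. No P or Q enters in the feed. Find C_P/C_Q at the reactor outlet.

0.105

Exit C_A = C_{A0}(1−X) = 3.48×0.579 = 2.015 kmol/m³.
A CSTR operates uniformly at the exit composition, giving r_P = 0.4415 and r_Q = 4.211 (each k·C_A^n at C_A = 2.015).
Overall selectivity = C_P/C_Q = r_Pτ/(r_Qτ) = r_P/r_Q = 0.105.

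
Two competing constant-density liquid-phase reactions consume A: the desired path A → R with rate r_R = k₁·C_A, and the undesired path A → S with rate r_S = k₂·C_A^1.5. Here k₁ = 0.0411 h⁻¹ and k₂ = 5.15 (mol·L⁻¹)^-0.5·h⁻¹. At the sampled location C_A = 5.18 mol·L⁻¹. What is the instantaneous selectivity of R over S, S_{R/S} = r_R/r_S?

0.00351

S_{R/S} = r_R/r_S = (k₁·C_A)/(k₂·C_A^1.5) = (k₁/k₂)·C_A^-0.5.
= (0.0411×5.180) / (5.15×5.180^1.5) = 0.2129/60.72 = 0.00351.
The undesired path is higher order in A, so low C_A (CSTR or dilute feed) favours R.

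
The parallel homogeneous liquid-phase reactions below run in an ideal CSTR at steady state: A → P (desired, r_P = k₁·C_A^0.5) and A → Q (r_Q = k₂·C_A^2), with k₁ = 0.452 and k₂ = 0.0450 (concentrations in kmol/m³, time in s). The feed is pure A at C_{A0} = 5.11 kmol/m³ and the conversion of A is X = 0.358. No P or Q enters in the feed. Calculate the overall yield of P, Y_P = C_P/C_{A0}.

Exit C_A = C_{A0}(1−X) = 5.11×0.642 = 3.281 kmol/m³.
Rates in a CSTR are evaluated at the outlet concentration: r_P = 0.452×3.281^0.5 = 0.8187, r_Q = 0.0450×3.281^2 = 0.4843.
Fraction of consumed A going to P: r_P/(r_P+r_Q) = 0.6283.
C_P = 0.6283·C_{A0}·X = 0.6283×5.11×0.358 = 1.15 kmol/m³; Y_P = C_P/C_{A0} = 0.225.

0.225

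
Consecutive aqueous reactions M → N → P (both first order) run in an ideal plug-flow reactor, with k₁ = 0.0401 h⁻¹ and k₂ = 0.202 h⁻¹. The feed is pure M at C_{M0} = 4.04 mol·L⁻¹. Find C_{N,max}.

At the optimum, C_{N,max}/C_{M0} = (k₁/k₂)^[k₂/(k₂−k₁)].
= (0.0401/0.202)^(0.202/(0.202−0.0401)) = (0.1985)^(1.248) = 0.1330.
C_{N,max} = 0.1330×4.04 = 0.537 mol·L⁻¹.

0.537 mol·L⁻¹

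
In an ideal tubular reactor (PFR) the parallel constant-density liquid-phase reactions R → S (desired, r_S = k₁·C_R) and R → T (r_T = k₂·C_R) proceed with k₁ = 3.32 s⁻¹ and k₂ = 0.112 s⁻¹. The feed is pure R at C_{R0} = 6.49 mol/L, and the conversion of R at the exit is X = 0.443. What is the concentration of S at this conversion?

C_R = C_{R0}(1−X) = 3.615 mol/L.
Both paths are first order in R, so the instantaneous fraction to S is constant: dC_S/d(−C_R) = k₁/(k₁+k₂) = 0.9674.
C_S = 0.9674·(C_{R0}−C_R) = 0.9674×2.875 = 2.78 mol/L.

2.78 mol/L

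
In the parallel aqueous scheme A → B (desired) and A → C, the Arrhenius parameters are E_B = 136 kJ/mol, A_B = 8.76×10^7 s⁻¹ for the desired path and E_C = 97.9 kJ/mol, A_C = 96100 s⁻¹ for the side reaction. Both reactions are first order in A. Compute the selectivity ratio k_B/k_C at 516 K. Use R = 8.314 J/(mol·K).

0.127

Since both paths have the same order in A, the concentration cancels and S_{B/C} = k_B/k_C = (A_B/A_C)·exp[(E_C−E_B)/(RT)].
(E_C−E_B)/(RT) = (97.9−136)×10³/(8.314×516) = -38100/4290 = -8.881.
k_B/k_C = (8.76×10^7/96100)·exp(-8.881) = 911.6 × 1.390×10^-4 = 0.127.
Since E_B > E_C, raising the temperature improves selectivity toward B.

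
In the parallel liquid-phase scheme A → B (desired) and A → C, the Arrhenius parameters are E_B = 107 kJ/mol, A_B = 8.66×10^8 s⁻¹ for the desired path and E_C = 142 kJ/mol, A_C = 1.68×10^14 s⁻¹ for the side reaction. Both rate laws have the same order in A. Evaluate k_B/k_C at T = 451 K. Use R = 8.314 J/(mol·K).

0.0584

Since both paths have the same order in A, the concentration cancels and S_{B/C} = k_B/k_C = (A_B/A_C)·exp[(E_C−E_B)/(RT)].
(E_C−E_B)/(RT) = (142−107)×10³/(8.314×451) = 35000/3750 = 9.334.
k_B/k_C = (8.66×10^8/1.68×10^14)·exp(9.334) = 5.155×10^-6 × 11320 = 0.0584.
Since E_B < E_C, lowering the temperature improves selectivity toward B.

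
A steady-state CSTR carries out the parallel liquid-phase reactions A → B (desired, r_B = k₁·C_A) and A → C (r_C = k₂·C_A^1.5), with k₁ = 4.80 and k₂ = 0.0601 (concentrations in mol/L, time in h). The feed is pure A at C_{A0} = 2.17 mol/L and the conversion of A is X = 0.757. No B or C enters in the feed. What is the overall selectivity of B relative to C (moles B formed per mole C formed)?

110

Exit C_A = C_{A0}(1−X) = 2.17×0.243 = 0.5273 mol/L.
In a CSTR the entire volume is at exit conditions, so r_B = 4.80×0.5273 = 2.531 and r_C = 0.0601×0.5273^1.5 = 0.02301.
Overall selectivity = C_B/C_C = r_Bτ/(r_Cτ) = r_B/r_C = 110.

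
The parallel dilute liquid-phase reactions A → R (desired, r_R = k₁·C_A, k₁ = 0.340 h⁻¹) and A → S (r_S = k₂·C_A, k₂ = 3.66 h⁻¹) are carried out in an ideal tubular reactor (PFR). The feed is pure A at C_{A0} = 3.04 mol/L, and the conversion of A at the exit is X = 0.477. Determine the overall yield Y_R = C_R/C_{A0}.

0.0405

C_A = C_{A0}(1−X) = 1.590 mol/L.
Both paths are first order in A, so the instantaneous fraction to R is constant: dC_R/d(−C_A) = k₁/(k₁+k₂) = 0.08500.
C_R = 0.08500·(C_{A0}−C_A) = 0.08500×1.450 = 0.123 mol/L.
Y_R = C_R/C_{A0} = 0.1233/3.04 = 0.0405.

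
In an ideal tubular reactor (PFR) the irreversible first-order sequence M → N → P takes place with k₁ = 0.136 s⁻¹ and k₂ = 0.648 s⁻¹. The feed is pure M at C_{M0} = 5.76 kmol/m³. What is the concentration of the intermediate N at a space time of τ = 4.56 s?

Solving the coupled first-order balances gives C_N(τ) = [k₁/(k₂−k₁)]·C_{M0}·(e^(−k₁τ) − e^(−k₂τ)).
e^(−k₁τ) = e^(−0.136×4.56) = e^(−0.6202) = 0.5379; e^(−k₂τ) = e^(−2.955) = 0.05208.
C_N = 0.136×5.76/(0.648−0.136) × (0.5379−0.05208) = 1.530×0.4858 = 0.7432 kmol/m³.

0.743 kmol/m³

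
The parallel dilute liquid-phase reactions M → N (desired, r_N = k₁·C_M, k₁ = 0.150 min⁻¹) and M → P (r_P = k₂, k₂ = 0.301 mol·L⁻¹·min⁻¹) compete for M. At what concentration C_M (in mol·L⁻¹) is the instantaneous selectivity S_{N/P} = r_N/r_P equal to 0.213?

0.427 mol·L⁻¹

S_{N/P} = (k₁/k₂)·C_M ⇒ C_M = S·k₂/k₁.
= 0.213×0.301/0.150 = 0.427 mol·L⁻¹.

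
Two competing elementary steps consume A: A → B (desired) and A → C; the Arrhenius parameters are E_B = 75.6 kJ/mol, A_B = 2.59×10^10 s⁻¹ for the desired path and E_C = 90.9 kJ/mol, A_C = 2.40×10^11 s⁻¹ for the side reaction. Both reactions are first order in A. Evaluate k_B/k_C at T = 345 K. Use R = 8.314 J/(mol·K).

22.4

k_B/k_C = (A_B/A_C)·exp[−(E_B−E_C)/(RT)] = (A_B/A_C)·exp[(E_C−E_B)/(RT)].
(E_C−E_B)/(RT) = (90.9−75.6)×10³/(8.314×345) = 15300/2868 = 5.334.
k_B/k_C = (2.59×10^10/2.40×10^11)·exp(5.334) = 0.1079 × 207.3 = 22.4.
Since E_B < E_C, lowering the temperature improves selectivity toward B.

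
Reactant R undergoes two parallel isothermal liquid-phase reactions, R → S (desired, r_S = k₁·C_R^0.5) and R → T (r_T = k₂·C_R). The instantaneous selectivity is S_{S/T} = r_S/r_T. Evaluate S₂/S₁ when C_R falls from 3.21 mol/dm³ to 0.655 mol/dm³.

S_{S/T} = (k₁/k₂)·C_R^-0.5, so S₂/S₁ = (C_{R,2}/C_{R,1})^-0.5.
= (0.655/3.21)^(-0.5) = (0.2040)^(-0.5) = 2.21.
Selectivity toward S rises as C_R falls — low-concentration operation is favoured.

2.21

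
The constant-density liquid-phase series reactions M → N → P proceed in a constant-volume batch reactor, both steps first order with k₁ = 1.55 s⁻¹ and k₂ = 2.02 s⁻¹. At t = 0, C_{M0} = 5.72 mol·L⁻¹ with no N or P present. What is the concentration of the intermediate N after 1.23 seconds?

Solving the coupled first-order balances gives C_N(t) = [k₁/(k₂−k₁)]·C_{M0}·(e^(−k₁t) − e^(−k₂t)).
e^(−k₁t) = e^(−1.55×1.23) = e^(−1.907) = 0.1486; e^(−k₂t) = e^(−2.485) = 0.08336.
C_N = 1.55×5.72/(2.02−1.55) × (0.1486−0.08336) = 18.86×0.06524 = 1.231 mol·L⁻¹.

1.23 mol·L⁻¹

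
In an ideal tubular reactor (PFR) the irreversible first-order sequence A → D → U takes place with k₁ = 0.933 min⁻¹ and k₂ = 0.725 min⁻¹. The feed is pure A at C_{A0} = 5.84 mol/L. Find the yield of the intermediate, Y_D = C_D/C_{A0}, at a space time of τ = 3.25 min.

Solving the coupled first-order balances gives C_D(τ) = [k₁/(k₂−k₁)]·C_{A0}·(e^(−k₁τ) − e^(−k₂τ)).
e^(−k₁τ) = e^(−0.933×3.25) = e^(−3.032) = 0.04821; e^(−k₂τ) = e^(−2.356) = 0.09477.
C_D = 0.933×5.84/(0.725−0.933) × (0.04821−0.09477) = (-26.20)×(-0.04657) = 1.220 mol/L.
Y_D = C_D/C_{A0} = 1.220/5.84 = 0.209.

0.209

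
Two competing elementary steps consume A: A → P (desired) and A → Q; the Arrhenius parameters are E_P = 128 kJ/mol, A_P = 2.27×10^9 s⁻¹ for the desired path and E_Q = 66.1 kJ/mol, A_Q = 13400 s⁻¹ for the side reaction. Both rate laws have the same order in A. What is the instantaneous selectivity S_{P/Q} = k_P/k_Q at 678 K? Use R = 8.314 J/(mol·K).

2.88

Since both paths have the same order in A, the concentration cancels and S_{P/Q} = k_P/k_Q = (A_P/A_Q)·exp[(E_Q−E_P)/(RT)].
(E_Q−E_P)/(RT) = (66.1−128)×10³/(8.314×678) = -61900/5637 = -10.98.
k_P/k_Q = (2.27×10^9/13400)·exp(-10.98) = 1.694×10^5 × 1.702×10^-5 = 2.88.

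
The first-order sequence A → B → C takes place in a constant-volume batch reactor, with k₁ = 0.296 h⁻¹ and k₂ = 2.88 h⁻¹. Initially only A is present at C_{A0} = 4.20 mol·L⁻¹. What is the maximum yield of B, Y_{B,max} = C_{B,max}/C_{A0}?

Evaluating C_B at t_opt = ln(k₂/k₁)/(k₂−k₁) gives C_{B,max}/C_{A0} = (k₁/k₂)^[k₂/(k₂−k₁)].
= (0.296/2.88)^(2.88/(2.88−0.296)) = (0.1028)^(1.115) = 0.07920.

0.0792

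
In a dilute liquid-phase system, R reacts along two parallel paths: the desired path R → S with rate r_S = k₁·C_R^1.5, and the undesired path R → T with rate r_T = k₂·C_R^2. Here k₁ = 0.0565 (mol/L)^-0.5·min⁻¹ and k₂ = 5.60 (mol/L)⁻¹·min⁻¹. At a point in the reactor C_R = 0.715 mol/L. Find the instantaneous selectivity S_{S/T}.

0.0119

S_{S/T} = r_S/r_T = (k₁·C_R^1.5)/(k₂·C_R^2) = (k₁/k₂)·C_R^-0.5.
= (0.0565×0.7150^1.5) / (5.60×0.7150^2) = 0.03416/2.863 = 0.0119.
The undesired path is higher order in R, so low C_R (CSTR or dilute feed) favours S.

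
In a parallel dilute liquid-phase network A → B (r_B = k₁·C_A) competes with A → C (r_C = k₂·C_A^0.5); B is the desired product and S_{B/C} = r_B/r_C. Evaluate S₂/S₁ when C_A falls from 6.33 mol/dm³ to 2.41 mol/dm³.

0.617

S_{B/C} = (k₁/k₂)·C_A^0.5, so S₂/S₁ = (C_{A,2}/C_{A,1})^0.5.
= (2.41/6.33)^0.5 = (0.3807)^0.5 = 0.617.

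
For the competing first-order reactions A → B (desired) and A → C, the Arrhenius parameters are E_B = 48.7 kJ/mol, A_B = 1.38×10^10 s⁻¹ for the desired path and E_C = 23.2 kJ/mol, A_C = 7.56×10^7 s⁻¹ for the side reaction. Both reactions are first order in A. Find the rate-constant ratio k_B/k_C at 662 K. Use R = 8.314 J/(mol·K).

Since both paths have the same order in A, the concentration cancels and S_{B/C} = k_B/k_C = (A_B/A_C)·exp[(E_C−E_B)/(RT)].
(E_C−E_B)/(RT) = (23.2−48.7)×10³/(8.314×662) = -25500/5504 = -4.633.
k_B/k_C = (1.38×10^10/7.56×10^7)·exp(-4.633) = 182.5 × 0.009725 = 1.78.
Since E_B > E_C, raising the temperature improves selectivity toward B.

1.78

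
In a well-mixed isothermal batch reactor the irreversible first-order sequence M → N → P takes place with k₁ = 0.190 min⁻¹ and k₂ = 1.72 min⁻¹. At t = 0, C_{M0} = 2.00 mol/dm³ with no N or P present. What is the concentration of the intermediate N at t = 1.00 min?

For first-order series with pure M initially, C_N(t) = k₁C_{M0}/(k₂−k₁)·(e^(−k₁t) − e^(−k₂t)).
e^(−k₁t) = e^(−0.190×1.00) = e^(−0.1900) = 0.8270; e^(−k₂t) = e^(−1.720) = 0.1791.
C_N = 0.190×2.00/(1.72−0.190) × (0.8270−0.1791) = 0.2484×0.6479 = 0.1609 mol/dm³.

0.161 mol/dm³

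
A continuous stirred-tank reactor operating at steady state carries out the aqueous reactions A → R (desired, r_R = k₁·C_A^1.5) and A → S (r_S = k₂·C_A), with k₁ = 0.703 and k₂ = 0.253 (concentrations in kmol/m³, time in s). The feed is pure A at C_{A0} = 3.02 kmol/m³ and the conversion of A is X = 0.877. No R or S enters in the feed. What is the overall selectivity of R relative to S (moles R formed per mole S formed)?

1.69

Exit C_A = C_{A0}(1−X) = 3.02×0.123 = 0.3715 kmol/m³.
In a CSTR the entire volume is at exit conditions, so r_R = 0.703×0.3715^1.5 = 0.1592 and r_S = 0.253×0.3715 = 0.09398.
Overall selectivity = C_R/C_S = r_Rτ/(r_Sτ) = r_R/r_S = 1.69.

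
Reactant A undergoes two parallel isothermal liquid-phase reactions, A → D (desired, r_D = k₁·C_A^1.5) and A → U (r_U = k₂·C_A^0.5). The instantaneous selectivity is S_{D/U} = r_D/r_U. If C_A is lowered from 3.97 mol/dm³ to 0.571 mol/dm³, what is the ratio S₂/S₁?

S_{D/U} = (k₁/k₂)·C_A, so S₂/S₁ = (C_{A,2}/C_{A,1}).
= 0.571/3.97 = 0.144.
Selectivity toward D falls as C_A falls — high-concentration operation is favoured.

0.144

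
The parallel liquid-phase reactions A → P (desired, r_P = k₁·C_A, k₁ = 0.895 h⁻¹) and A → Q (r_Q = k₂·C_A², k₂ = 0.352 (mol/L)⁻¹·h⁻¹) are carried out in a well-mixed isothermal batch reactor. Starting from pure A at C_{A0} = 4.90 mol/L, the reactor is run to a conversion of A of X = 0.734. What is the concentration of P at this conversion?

C_A = C_{A0}(1−X) = 1.303 mol/L.
Along a PFR/batch, dC_P/dC_A = −r_P/(r_P+r_Q) = −k₁/(k₁+k₂·C_A).
Integrating from C_{A0} to C_A: C_P = (0.895/0.352)·ln[(0.895+0.352·4.90)/(0.895+0.352·1.30)] = 2.543·ln(2.620/1.354) = 1.679 mol/L.

1.68 mol/L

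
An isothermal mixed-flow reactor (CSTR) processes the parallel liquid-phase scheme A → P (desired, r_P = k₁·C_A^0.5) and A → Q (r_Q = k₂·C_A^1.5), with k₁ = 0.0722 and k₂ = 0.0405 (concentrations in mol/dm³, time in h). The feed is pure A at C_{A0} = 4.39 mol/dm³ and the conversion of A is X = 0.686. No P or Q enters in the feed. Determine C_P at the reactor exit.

1.70 mol/dm³

Exit C_A = C_{A0}(1−X) = 4.39×0.314 = 1.378 mol/dm³.
In a CSTR the entire volume is at exit conditions, so r_P = 0.0722×1.378^0.5 = 0.08477 and r_Q = 0.0405×1.378^1.5 = 0.06555.
Fraction of consumed A going to P: r_P/(r_P+r_Q) = 0.5639.
C_P = 0.5639·C_{A0}·X = 0.5639×4.39×0.686 = 1.70 mol/dm³.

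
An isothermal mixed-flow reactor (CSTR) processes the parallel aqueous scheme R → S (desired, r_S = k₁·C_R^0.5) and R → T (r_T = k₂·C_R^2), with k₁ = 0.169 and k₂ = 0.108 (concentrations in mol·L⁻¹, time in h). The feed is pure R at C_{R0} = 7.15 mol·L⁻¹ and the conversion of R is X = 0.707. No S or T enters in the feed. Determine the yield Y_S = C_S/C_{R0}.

Exit C_R = C_{R0}(1−X) = 7.15×0.293 = 2.095 mol·L⁻¹.
A CSTR operates uniformly at the exit composition, giving r_S = 0.2446 and r_T = 0.4740 (each k·C_R^n at C_R = 2.095).
Fraction of consumed R going to S: r_S/(r_S+r_T) = 0.3404.
C_S = 0.3404·C_{R0}·X = 0.3404×7.15×0.707 = 1.72 mol·L⁻¹; Y_S = C_S/C_{R0} = 0.241.

0.241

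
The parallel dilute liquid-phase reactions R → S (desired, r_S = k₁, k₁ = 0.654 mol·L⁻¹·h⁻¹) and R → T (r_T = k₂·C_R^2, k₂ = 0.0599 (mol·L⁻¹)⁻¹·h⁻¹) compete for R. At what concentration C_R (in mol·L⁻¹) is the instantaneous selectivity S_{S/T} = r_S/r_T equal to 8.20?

S_{S/T} = (k₁/k₂)·C_R^-2 ⇒ C_R = (S·k₂/k₁)^(-0.5).
= (8.20×0.0599/0.654)^(-0.5) = (0.7510)^(-0.5) = 1.15 mol·L⁻¹.

1.15 mol·L⁻¹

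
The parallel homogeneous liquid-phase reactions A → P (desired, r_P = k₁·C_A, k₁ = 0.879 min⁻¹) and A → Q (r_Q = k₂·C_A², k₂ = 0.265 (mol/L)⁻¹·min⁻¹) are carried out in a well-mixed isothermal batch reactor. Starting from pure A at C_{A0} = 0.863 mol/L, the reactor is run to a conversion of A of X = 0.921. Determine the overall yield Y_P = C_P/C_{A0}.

0.811

C_A = C_{A0}(1−X) = 0.06818 mol/L.
Along a PFR/batch, dC_P/dC_A = −r_P/(r_P+r_Q) = −k₁/(k₁+k₂·C_A).
Integrating from C_{A0} to C_A: C_P = (0.879/0.265)·ln[(0.879+0.265·0.863)/(0.879+0.265·0.0682)] = 3.317·ln(1.108/0.8971) = 0.6996 mol/L.
Y_P = C_P/C_{A0} = 0.6996/0.863 = 0.811.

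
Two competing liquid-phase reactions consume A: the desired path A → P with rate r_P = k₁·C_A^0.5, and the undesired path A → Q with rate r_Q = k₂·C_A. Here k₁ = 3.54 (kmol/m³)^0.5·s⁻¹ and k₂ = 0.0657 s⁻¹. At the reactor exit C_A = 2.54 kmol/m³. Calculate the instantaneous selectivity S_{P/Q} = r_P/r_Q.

S_{P/Q} = r_P/r_Q = (k₁·C_A^0.5)/(k₂·C_A) = (k₁/k₂)·C_A^-0.5.
= (3.54×2.540^0.5) / (0.0657×2.540) = 5.642/0.1669 = 33.8.
The undesired path is higher order in A, so low C_A (CSTR or dilute feed) favours P.

33.8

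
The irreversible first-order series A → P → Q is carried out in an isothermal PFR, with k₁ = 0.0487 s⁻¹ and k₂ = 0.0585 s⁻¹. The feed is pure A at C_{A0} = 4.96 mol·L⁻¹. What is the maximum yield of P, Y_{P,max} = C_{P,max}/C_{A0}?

At the optimum, C_{P,max}/C_{A0} = (k₁/k₂)^[k₂/(k₂−k₁)].
= (0.0487/0.0585)^(0.0585/(0.0585−0.0487)) = (0.8325)^(5.969) = 0.3347.

0.335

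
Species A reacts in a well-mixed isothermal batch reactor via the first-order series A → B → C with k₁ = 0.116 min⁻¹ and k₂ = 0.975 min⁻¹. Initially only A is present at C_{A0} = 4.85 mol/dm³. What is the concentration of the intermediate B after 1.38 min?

For first-order series with pure A initially, C_B(t) = k₁C_{A0}/(k₂−k₁)·(e^(−k₁t) − e^(−k₂t)).
e^(−k₁t) = e^(−0.116×1.38) = e^(−0.1601) = 0.8521; e^(−k₂t) = e^(−1.345) = 0.2604.
C_B = 0.116×4.85/(0.975−0.116) × (0.8521−0.2604) = 0.6549×0.5917 = 0.3875 mol/dm³.

0.388 mol/dm³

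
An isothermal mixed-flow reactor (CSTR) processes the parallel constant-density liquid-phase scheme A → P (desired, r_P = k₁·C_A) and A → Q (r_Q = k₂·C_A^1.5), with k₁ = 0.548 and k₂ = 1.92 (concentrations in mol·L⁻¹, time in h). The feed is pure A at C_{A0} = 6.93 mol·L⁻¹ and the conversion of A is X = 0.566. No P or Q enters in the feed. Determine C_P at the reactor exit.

0.554 mol·L⁻¹

Exit C_A = C_{A0}(1−X) = 6.93×0.434 = 3.008 mol·L⁻¹.
A CSTR operates uniformly at the exit composition, giving r_P = 1.648 and r_Q = 10.01 (each k·C_A^n at C_A = 3.008).
Fraction of consumed A going to P: r_P/(r_P+r_Q) = 0.1413.
C_P = 0.1413·C_{A0}·X = 0.1413×6.93×0.566 = 0.554 mol·L⁻¹.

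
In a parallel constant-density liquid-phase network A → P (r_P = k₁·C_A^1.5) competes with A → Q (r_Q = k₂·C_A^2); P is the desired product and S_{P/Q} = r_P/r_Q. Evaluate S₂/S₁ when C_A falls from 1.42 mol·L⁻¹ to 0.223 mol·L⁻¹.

2.52

S_{P/Q} = (k₁/k₂)·C_A^-0.5, so S₂/S₁ = (C_{A,2}/C_{A,1})^-0.5.
= (0.223/1.42)^(-0.5) = (0.1570)^(-0.5) = 2.52.
Selectivity toward P rises as C_A falls — low-concentration operation is favoured.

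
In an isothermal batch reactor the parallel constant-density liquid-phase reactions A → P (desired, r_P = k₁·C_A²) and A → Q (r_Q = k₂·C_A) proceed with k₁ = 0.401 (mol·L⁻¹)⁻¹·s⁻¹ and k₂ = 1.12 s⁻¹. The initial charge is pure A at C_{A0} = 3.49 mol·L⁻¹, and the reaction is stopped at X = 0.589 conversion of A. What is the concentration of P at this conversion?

0.949 mol·L⁻¹

C_A = C_{A0}(1−X) = 1.434 mol·L⁻¹.
Along a PFR/batch, dC_Q/dC_A = −r_Q/(r_P+r_Q) = −k₂/(k₂+k₁·C_A).
Integrating from C_{A0} to C_A: C_Q = (1.12/0.401)·ln[(1.12+0.401·3.49)/(1.12+0.401·1.43)] = 2.793·ln(2.519/1.695) = 1.107 mol·L⁻¹.
Then C_P = (C_{A0}−C_A) − C_Q = 2.056 − 1.107 = 0.9488 mol·L⁻¹.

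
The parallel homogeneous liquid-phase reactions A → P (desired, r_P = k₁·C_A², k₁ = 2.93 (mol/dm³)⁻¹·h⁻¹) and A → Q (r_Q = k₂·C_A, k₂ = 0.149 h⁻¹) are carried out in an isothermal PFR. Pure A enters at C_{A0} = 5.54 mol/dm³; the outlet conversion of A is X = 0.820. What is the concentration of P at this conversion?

4.46 mol/dm³

C_A = C_{A0}(1−X) = 0.9972 mol/dm³.
Along a PFR/batch, dC_Q/dC_A = −r_Q/(r_P+r_Q) = −k₂/(k₂+k₁·C_A).
Integrating from C_{A0} to C_A: C_Q = (0.149/2.93)·ln[(0.149+2.93·5.54)/(0.149+2.93·0.997)] = 0.05085·ln(16.38/3.071) = 0.08514 mol/dm³.
Then C_P = (C_{A0}−C_A) − C_Q = 4.543 − 0.08514 = 4.458 mol/dm³.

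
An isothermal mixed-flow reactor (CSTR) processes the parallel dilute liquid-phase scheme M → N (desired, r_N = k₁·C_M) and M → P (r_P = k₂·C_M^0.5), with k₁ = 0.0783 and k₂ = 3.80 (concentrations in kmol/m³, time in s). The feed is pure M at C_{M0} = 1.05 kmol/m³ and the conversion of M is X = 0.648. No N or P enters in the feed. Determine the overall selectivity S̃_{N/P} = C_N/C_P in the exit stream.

0.0125

Exit C_M = C_{M0}(1−X) = 1.05×0.352 = 0.3696 kmol/m³.
A CSTR operates uniformly at the exit composition, giving r_N = 0.02894 and r_P = 2.310 (each k·C_M^n at C_M = 0.3696).
Overall selectivity = C_N/C_P = r_Nτ/(r_Pτ) = r_N/r_P = 0.0125.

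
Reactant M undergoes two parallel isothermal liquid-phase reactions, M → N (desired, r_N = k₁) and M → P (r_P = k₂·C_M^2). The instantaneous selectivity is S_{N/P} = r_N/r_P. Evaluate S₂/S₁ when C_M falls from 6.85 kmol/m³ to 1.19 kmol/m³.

S_{N/P} = (k₁/k₂)·C_M^-2, so S₂/S₁ = (C_{M,2}/C_{M,1})^-2.
= (1.19/6.85)^(-2) = (0.1737)^(-2) = 33.1.

33.1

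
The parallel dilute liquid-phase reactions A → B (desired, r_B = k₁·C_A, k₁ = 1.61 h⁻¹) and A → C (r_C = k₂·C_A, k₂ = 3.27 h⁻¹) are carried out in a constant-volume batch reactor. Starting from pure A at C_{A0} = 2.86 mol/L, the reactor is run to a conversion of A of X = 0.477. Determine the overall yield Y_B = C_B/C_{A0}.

0.157

C_A = C_{A0}(1−X) = 1.496 mol/L.
Both paths are first order in A, so the instantaneous fraction to B is constant: dC_B/d(−C_A) = k₁/(k₁+k₂) = 0.3299.
C_B = 0.3299·(C_{A0}−C_A) = 0.3299×1.364 = 0.450 mol/L.
Y_B = C_B/C_{A0} = 0.4501/2.86 = 0.157.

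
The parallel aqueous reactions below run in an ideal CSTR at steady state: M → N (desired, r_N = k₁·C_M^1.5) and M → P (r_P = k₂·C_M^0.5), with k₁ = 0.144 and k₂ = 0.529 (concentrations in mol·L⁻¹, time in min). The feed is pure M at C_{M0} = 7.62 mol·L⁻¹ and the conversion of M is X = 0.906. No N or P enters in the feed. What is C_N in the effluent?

Exit C_M = C_{M0}(1−X) = 7.62×0.0940 = 0.7163 mol·L⁻¹.
Rates in a CSTR are evaluated at the outlet concentration: r_N = 0.144×0.7163^1.5 = 0.08729, r_P = 0.529×0.7163^0.5 = 0.4477.
Fraction of consumed M going to N: r_N/(r_N+r_P) = 0.1632.
C_N = 0.1632·C_{M0}·X = 0.1632×7.62×0.906 = 1.13 mol·L⁻¹.

1.13 mol·L⁻¹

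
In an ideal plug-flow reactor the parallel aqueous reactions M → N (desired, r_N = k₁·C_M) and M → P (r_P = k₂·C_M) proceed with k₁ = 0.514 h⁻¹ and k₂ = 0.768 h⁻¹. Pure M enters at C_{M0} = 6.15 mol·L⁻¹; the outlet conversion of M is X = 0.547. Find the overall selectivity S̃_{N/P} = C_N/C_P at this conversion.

0.669

C_M = C_{M0}(1−X) = 2.786 mol·L⁻¹.
Both paths are first order in M, so the instantaneous fraction to N is constant: dC_N/d(−C_M) = k₁/(k₁+k₂) = 0.4009.
C_N = 0.4009·(C_{M0}−C_M) = 0.4009×3.364 = 1.35 mol·L⁻¹.
C_P = (C_{M0}−C_M)−C_N = 2.015 mol·L⁻¹; S̃_{N/P} = 1.349/2.015 = 0.669.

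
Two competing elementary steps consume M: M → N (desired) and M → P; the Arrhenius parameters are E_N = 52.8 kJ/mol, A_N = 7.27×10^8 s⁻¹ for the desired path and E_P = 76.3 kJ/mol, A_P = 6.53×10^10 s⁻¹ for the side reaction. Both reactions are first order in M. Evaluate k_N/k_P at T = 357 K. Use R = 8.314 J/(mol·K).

k_N/k_P = (A_N/A_P)·exp[−(E_N−E_P)/(RT)] = (A_N/A_P)·exp[(E_P−E_N)/(RT)].
(E_P−E_N)/(RT) = (76.3−52.8)×10³/(8.314×357) = 23500/2968 = 7.918.
k_N/k_P = (7.27×10^8/6.53×10^10)·exp(7.918) = 0.01113 × 2745 = 30.6.
Since E_N < E_P, lowering the temperature improves selectivity toward N.

30.6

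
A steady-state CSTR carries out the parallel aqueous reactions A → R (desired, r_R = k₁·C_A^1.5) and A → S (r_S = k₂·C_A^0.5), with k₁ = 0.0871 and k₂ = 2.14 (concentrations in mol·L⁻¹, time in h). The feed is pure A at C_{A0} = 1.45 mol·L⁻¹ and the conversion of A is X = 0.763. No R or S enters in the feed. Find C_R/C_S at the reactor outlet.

0.0140

Exit C_A = C_{A0}(1−X) = 1.45×0.237 = 0.3436 mol·L⁻¹.
Rates in a CSTR are evaluated at the outlet concentration: r_R = 0.0871×0.3436^1.5 = 0.01755, r_S = 2.14×0.3436^0.5 = 1.255.
Overall selectivity = C_R/C_S = r_Rτ/(r_Sτ) = r_R/r_S = 0.0140.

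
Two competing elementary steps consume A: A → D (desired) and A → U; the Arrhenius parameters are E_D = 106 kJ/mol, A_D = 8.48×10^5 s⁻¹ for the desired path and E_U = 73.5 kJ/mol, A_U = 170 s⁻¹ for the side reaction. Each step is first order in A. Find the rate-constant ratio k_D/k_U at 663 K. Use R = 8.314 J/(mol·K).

13.7

With equal orders, S_{D/U} = k_D/k_U = (A_D/A_U)·exp[(E_U−E_D)/(RT)].
(E_U−E_D)/(RT) = (73.5−106)×10³/(8.314×663) = -32500/5512 = -5.896.
k_D/k_U = (8.48×10^5/170)·exp(-5.896) = 4988 × 0.002750 = 13.7.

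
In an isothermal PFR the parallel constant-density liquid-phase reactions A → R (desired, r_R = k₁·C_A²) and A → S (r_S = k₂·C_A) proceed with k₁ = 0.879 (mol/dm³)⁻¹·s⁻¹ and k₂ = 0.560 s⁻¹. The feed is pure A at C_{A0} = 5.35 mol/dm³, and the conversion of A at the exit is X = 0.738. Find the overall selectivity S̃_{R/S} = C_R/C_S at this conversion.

4.75

C_A = C_{A0}(1−X) = 1.402 mol/dm³.
Along a PFR/batch, dC_S/dC_A = −r_S/(r_R+r_S) = −k₂/(k₂+k₁·C_A).
Integrating from C_{A0} to C_A: C_S = (0.560/0.879)·ln[(0.560+0.879·5.35)/(0.560+0.879·1.40)] = 0.6371·ln(5.263/1.792) = 0.6863 mol/dm³.
Then C_R = (C_{A0}−C_A) − C_S = 3.948 − 0.6863 = 3.262 mol/dm³.
S̃_{R/S} = C_R/C_S = 3.262/0.6863 = 4.75.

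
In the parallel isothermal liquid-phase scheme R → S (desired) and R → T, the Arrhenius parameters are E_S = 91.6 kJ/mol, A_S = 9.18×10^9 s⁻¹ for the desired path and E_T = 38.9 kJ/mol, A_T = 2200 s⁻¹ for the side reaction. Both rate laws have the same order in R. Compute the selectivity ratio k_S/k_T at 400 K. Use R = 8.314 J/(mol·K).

0.547

Since both paths have the same order in R, the concentration cancels and S_{S/T} = k_S/k_T = (A_S/A_T)·exp[(E_T−E_S)/(RT)].
(E_T−E_S)/(RT) = (38.9−91.6)×10³/(8.314×400) = -52700/3326 = -15.85.
k_S/k_T = (9.18×10^9/2200)·exp(-15.85) = 4.173×10^6 × 1.312×10^-7 = 0.547.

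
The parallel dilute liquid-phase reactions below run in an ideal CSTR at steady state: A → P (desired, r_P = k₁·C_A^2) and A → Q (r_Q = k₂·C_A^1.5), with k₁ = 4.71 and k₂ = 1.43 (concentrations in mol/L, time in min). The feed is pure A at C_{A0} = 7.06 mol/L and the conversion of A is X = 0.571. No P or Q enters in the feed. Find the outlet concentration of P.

3.43 mol/L

Exit C_A = C_{A0}(1−X) = 7.06×0.429 = 3.029 mol/L.
A CSTR operates uniformly at the exit composition, giving r_P = 43.21 and r_Q = 7.538 (each k·C_A^n at C_A = 3.029).
Fraction of consumed A going to P: r_P/(r_P+r_Q) = 0.8515.
C_P = 0.8515·C_{A0}·X = 0.8515×7.06×0.571 = 3.43 mol/L.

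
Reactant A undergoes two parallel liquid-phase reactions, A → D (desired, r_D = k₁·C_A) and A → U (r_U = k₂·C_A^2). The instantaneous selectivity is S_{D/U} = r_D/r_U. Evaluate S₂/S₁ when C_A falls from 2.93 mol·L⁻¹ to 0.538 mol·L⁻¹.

5.45

S_{D/U} = (k₁/k₂)·C_A⁻¹, so S₂/S₁ = (C_{A,2}/C_{A,1})⁻¹.
= 2.93/0.538 = 5.45.
Selectivity toward D rises as C_A falls — low-concentration operation is favoured.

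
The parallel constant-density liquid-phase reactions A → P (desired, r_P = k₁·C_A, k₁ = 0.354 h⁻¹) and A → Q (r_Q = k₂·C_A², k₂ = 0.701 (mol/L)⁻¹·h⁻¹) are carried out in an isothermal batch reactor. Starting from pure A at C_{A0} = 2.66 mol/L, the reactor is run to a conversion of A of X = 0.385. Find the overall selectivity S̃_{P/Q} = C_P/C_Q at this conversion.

C_A = C_{A0}(1−X) = 1.636 mol/L.
Along a PFR/batch, dC_P/dC_A = −r_P/(r_P+r_Q) = −k₁/(k₁+k₂·C_A).
Integrating from C_{A0} to C_A: C_P = (0.354/0.701)·ln[(0.354+0.701·2.66)/(0.354+0.701·1.64)] = 0.5050·ln(2.219/1.501) = 0.1974 mol/L.
C_Q = (C_{A0}−C_A)−C_P = 0.8267 mol/L; S̃_{P/Q} = 0.1974/0.8267 = 0.239.

0.239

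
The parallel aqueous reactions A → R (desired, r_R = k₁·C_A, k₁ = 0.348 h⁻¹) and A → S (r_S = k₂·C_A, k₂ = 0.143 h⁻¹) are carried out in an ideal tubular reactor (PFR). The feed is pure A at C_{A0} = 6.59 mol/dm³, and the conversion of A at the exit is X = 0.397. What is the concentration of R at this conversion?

1.85 mol/dm³

C_A = C_{A0}(1−X) = 3.974 mol/dm³.
Both paths are first order in A, so the instantaneous fraction to R is constant: dC_R/d(−C_A) = k₁/(k₁+k₂) = 0.7088.
C_R = 0.7088·(C_{A0}−C_A) = 0.7088×2.616 = 1.85 mol/dm³.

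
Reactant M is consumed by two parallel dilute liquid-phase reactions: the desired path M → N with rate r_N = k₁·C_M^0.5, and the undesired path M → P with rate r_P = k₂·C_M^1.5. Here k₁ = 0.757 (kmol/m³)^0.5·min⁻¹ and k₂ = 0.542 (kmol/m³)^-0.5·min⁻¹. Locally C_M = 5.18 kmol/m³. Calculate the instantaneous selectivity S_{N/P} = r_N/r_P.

0.270

S_{N/P} = r_N/r_P = (k₁·C_M^0.5)/(k₂·C_M^1.5) = (k₁/k₂)·C_M⁻¹.
= (0.757×5.180^0.5) / (0.542×5.180^1.5) = 1.723/6.390 = 0.270.
The undesired path is higher order in M, so low C_M (CSTR or dilute feed) favours N.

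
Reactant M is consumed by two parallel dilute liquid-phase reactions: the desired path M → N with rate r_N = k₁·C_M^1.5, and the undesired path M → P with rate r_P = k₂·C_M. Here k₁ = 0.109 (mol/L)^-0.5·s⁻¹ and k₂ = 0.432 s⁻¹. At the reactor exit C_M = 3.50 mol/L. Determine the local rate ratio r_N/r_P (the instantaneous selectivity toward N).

0.472

S_{N/P} = r_N/r_P = (k₁·C_M^1.5)/(k₂·C_M) = (k₁/k₂)·C_M^0.5.
= (0.109×3.500^1.5) / (0.432×3.500) = 0.7137/1.512 = 0.472.
Since the desired path is higher order in M, keeping C_M high (PFR or concentrated feed) favours N.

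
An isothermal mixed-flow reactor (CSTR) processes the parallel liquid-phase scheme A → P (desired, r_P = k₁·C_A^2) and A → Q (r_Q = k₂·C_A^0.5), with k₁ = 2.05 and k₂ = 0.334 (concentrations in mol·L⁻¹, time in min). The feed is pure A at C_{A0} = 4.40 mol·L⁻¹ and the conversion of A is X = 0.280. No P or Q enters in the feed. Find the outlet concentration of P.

Exit C_A = C_{A0}(1−X) = 4.40×0.720 = 3.168 mol·L⁻¹.
A CSTR operates uniformly at the exit composition, giving r_P = 20.57 and r_Q = 0.5945 (each k·C_A^n at C_A = 3.168).
Fraction of consumed A going to P: r_P/(r_P+r_Q) = 0.9719.
C_P = 0.9719·C_{A0}·X = 0.9719×4.40×0.280 = 1.20 mol·L⁻¹.

1.20 mol·L⁻¹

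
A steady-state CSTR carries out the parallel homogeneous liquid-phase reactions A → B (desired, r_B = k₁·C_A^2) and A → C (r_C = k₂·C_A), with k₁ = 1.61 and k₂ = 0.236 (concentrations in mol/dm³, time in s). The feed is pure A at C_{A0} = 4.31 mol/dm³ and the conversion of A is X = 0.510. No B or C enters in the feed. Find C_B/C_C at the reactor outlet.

14.4

Exit C_A = C_{A0}(1−X) = 4.31×0.490 = 2.112 mol/dm³.
In a CSTR the entire volume is at exit conditions, so r_B = 1.61×2.112^2 = 7.181 and r_C = 0.236×2.112 = 0.4984.
Overall selectivity = C_B/C_C = r_Bτ/(r_Cτ) = r_B/r_C = 14.4.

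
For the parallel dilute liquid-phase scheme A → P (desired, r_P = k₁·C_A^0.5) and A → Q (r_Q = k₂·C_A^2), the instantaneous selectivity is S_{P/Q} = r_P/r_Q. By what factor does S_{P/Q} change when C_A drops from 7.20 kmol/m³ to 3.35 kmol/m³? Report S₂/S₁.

S_{P/Q} = (k₁/k₂)·C_A^-1.5, so S₂/S₁ = (C_{A,2}/C_{A,1})^-1.5.
= (3.35/7.20)^(-1.5) = (0.4653)^(-1.5) = 3.15.
Selectivity toward P rises as C_A falls — low-concentration operation is favoured.

3.15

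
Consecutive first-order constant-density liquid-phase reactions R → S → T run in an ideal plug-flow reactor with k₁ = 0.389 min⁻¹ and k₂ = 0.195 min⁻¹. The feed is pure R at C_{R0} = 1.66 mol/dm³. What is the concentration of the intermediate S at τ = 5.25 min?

0.764 mol/dm³

Solving the coupled first-order balances gives C_S(τ) = [k₁/(k₂−k₁)]·C_{R0}·(e^(−k₁τ) − e^(−k₂τ)).
e^(−k₁τ) = e^(−0.389×5.25) = e^(−2.042) = 0.1297; e^(−k₂τ) = e^(−1.024) = 0.3592.
C_S = 0.389×1.66/(0.195−0.389) × (0.1297−0.3592) = (-3.329)×(-0.2295) = 0.7639 mol/dm³.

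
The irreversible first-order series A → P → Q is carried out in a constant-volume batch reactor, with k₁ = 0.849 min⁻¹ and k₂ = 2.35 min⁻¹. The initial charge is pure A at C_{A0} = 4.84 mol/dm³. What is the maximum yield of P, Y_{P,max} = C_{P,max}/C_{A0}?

For a first-order series the maximum intermediate yield is C_{P,max}/C_{A0} = (k₁/k₂)^[k₂/(k₂−k₁)].
= (0.849/2.35)^(2.35/(2.35−0.849)) = (0.3613)^(1.566) = 0.2031.

0.203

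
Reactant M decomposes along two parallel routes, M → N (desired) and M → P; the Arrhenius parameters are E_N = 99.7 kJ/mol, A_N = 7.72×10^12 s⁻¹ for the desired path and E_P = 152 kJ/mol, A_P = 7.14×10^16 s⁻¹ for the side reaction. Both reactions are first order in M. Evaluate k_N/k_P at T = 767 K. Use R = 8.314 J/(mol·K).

0.394

Since both paths have the same order in M, the concentration cancels and S_{N/P} = k_N/k_P = (A_N/A_P)·exp[(E_P−E_N)/(RT)].
(E_P−E_N)/(RT) = (152−99.7)×10³/(8.314×767) = 52300/6377 = 8.202.
k_N/k_P = (7.72×10^12/7.14×10^16)·exp(8.202) = 1.081×10^-4 × 3647 = 0.394.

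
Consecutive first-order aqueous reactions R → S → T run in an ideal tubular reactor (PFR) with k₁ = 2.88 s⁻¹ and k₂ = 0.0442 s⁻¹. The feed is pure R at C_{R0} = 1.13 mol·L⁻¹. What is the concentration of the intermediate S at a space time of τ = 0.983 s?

1.03 mol·L⁻¹

For first-order series with pure R initially, C_S(τ) = k₁C_{R0}/(k₂−k₁)·(e^(−k₁τ) − e^(−k₂τ)).
e^(−k₁τ) = e^(−2.88×0.983) = e^(−2.831) = 0.05895; e^(−k₂τ) = e^(−0.04345) = 0.9575.
C_S = 2.88×1.13/(0.0442−2.88) × (0.05895−0.9575) = (-1.148)×(-0.8985) = 1.031 mol·L⁻¹.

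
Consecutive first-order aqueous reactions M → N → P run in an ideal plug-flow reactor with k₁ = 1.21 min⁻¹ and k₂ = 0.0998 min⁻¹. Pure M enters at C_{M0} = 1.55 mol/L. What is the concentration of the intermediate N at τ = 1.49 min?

1.18 mol/L

For first-order series with pure M initially, C_N(τ) = k₁C_{M0}/(k₂−k₁)·(e^(−k₁τ) − e^(−k₂τ)).
e^(−k₁τ) = e^(−1.21×1.49) = e^(−1.803) = 0.1648; e^(−k₂τ) = e^(−0.1487) = 0.8618.
C_N = 1.21×1.55/(0.0998−1.21) × (0.1648−0.8618) = (-1.689)×(-0.6970) = 1.177 mol/L.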